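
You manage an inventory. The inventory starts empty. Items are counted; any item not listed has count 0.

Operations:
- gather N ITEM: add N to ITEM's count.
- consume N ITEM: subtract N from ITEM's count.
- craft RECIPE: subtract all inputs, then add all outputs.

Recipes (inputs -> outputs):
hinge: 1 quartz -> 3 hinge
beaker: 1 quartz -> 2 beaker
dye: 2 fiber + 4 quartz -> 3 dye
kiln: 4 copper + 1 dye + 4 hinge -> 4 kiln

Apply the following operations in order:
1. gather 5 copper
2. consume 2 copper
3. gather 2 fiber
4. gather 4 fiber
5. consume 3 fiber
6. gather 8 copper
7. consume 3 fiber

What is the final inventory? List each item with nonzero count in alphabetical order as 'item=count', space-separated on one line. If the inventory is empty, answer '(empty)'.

After 1 (gather 5 copper): copper=5
After 2 (consume 2 copper): copper=3
After 3 (gather 2 fiber): copper=3 fiber=2
After 4 (gather 4 fiber): copper=3 fiber=6
After 5 (consume 3 fiber): copper=3 fiber=3
After 6 (gather 8 copper): copper=11 fiber=3
After 7 (consume 3 fiber): copper=11

Answer: copper=11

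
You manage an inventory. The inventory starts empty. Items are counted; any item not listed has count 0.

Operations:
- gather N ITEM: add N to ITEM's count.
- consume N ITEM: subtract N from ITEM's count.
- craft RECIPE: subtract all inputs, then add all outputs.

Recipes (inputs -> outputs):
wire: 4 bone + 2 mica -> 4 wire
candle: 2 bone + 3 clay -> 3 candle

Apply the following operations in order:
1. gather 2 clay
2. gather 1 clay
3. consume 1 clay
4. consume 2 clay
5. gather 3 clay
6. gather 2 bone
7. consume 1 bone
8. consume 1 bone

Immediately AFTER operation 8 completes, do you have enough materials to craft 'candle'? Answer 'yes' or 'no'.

After 1 (gather 2 clay): clay=2
After 2 (gather 1 clay): clay=3
After 3 (consume 1 clay): clay=2
After 4 (consume 2 clay): (empty)
After 5 (gather 3 clay): clay=3
After 6 (gather 2 bone): bone=2 clay=3
After 7 (consume 1 bone): bone=1 clay=3
After 8 (consume 1 bone): clay=3

Answer: no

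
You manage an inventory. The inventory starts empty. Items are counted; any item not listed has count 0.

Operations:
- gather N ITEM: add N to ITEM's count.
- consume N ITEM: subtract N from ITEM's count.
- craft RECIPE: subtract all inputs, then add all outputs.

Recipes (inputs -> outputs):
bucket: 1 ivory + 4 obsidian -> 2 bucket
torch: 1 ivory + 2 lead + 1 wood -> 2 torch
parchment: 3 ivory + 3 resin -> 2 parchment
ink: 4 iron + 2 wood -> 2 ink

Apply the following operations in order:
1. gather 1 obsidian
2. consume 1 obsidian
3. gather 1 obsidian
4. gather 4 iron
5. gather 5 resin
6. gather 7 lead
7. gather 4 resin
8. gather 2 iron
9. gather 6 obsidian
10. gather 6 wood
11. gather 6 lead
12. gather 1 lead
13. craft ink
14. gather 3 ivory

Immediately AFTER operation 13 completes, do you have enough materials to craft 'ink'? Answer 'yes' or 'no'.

After 1 (gather 1 obsidian): obsidian=1
After 2 (consume 1 obsidian): (empty)
After 3 (gather 1 obsidian): obsidian=1
After 4 (gather 4 iron): iron=4 obsidian=1
After 5 (gather 5 resin): iron=4 obsidian=1 resin=5
After 6 (gather 7 lead): iron=4 lead=7 obsidian=1 resin=5
After 7 (gather 4 resin): iron=4 lead=7 obsidian=1 resin=9
After 8 (gather 2 iron): iron=6 lead=7 obsidian=1 resin=9
After 9 (gather 6 obsidian): iron=6 lead=7 obsidian=7 resin=9
After 10 (gather 6 wood): iron=6 lead=7 obsidian=7 resin=9 wood=6
After 11 (gather 6 lead): iron=6 lead=13 obsidian=7 resin=9 wood=6
After 12 (gather 1 lead): iron=6 lead=14 obsidian=7 resin=9 wood=6
After 13 (craft ink): ink=2 iron=2 lead=14 obsidian=7 resin=9 wood=4

Answer: no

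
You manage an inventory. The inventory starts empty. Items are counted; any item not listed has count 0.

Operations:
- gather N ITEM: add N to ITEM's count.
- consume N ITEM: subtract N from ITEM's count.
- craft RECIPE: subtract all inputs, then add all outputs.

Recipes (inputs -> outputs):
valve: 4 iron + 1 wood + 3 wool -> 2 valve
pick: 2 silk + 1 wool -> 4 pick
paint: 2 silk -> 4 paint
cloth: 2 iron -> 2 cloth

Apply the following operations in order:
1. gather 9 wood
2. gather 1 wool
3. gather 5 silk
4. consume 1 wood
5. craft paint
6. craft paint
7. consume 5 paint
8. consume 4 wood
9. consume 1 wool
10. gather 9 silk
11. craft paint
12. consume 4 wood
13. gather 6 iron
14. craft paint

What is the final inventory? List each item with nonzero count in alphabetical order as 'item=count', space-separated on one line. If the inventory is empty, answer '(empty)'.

Answer: iron=6 paint=11 silk=6

Derivation:
After 1 (gather 9 wood): wood=9
After 2 (gather 1 wool): wood=9 wool=1
After 3 (gather 5 silk): silk=5 wood=9 wool=1
After 4 (consume 1 wood): silk=5 wood=8 wool=1
After 5 (craft paint): paint=4 silk=3 wood=8 wool=1
After 6 (craft paint): paint=8 silk=1 wood=8 wool=1
After 7 (consume 5 paint): paint=3 silk=1 wood=8 wool=1
After 8 (consume 4 wood): paint=3 silk=1 wood=4 wool=1
After 9 (consume 1 wool): paint=3 silk=1 wood=4
After 10 (gather 9 silk): paint=3 silk=10 wood=4
After 11 (craft paint): paint=7 silk=8 wood=4
After 12 (consume 4 wood): paint=7 silk=8
After 13 (gather 6 iron): iron=6 paint=7 silk=8
After 14 (craft paint): iron=6 paint=11 silk=6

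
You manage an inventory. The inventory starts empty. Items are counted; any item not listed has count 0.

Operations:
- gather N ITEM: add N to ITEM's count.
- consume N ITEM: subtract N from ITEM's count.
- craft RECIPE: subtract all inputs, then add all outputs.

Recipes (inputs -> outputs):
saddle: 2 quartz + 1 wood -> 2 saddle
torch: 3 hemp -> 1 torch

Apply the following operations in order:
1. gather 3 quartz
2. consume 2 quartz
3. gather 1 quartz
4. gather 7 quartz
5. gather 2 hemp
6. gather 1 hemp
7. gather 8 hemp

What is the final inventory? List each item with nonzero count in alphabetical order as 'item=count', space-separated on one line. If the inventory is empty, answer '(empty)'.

Answer: hemp=11 quartz=9

Derivation:
After 1 (gather 3 quartz): quartz=3
After 2 (consume 2 quartz): quartz=1
After 3 (gather 1 quartz): quartz=2
After 4 (gather 7 quartz): quartz=9
After 5 (gather 2 hemp): hemp=2 quartz=9
After 6 (gather 1 hemp): hemp=3 quartz=9
After 7 (gather 8 hemp): hemp=11 quartz=9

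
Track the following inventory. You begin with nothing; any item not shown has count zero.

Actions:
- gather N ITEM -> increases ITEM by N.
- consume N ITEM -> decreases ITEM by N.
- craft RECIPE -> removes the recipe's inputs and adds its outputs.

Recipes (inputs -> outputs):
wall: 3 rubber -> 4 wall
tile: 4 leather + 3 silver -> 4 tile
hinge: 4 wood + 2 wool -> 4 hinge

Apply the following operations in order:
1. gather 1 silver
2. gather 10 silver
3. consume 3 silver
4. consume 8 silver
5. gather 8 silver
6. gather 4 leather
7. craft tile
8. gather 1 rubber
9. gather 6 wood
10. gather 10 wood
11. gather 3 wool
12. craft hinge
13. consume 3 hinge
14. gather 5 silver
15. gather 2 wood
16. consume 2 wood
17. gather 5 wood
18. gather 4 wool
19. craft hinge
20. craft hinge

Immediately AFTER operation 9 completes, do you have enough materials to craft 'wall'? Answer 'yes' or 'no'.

Answer: no

Derivation:
After 1 (gather 1 silver): silver=1
After 2 (gather 10 silver): silver=11
After 3 (consume 3 silver): silver=8
After 4 (consume 8 silver): (empty)
After 5 (gather 8 silver): silver=8
After 6 (gather 4 leather): leather=4 silver=8
After 7 (craft tile): silver=5 tile=4
After 8 (gather 1 rubber): rubber=1 silver=5 tile=4
After 9 (gather 6 wood): rubber=1 silver=5 tile=4 wood=6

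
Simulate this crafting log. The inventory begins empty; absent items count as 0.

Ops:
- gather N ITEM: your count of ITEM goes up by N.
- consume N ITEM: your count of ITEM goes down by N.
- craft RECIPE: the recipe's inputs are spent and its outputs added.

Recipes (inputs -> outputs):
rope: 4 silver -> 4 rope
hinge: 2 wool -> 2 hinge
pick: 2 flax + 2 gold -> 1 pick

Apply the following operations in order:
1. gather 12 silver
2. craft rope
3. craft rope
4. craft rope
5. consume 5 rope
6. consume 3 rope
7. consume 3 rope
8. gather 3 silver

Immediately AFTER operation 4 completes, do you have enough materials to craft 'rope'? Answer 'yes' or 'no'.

Answer: no

Derivation:
After 1 (gather 12 silver): silver=12
After 2 (craft rope): rope=4 silver=8
After 3 (craft rope): rope=8 silver=4
After 4 (craft rope): rope=12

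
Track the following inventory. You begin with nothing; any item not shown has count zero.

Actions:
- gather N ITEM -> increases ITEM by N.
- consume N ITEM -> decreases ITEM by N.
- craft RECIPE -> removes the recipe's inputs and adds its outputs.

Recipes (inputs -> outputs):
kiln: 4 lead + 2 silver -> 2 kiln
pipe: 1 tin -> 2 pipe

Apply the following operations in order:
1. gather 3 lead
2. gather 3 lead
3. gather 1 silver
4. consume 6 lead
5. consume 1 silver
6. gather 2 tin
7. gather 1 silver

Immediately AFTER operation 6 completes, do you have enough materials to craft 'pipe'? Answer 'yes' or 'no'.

After 1 (gather 3 lead): lead=3
After 2 (gather 3 lead): lead=6
After 3 (gather 1 silver): lead=6 silver=1
After 4 (consume 6 lead): silver=1
After 5 (consume 1 silver): (empty)
After 6 (gather 2 tin): tin=2

Answer: yes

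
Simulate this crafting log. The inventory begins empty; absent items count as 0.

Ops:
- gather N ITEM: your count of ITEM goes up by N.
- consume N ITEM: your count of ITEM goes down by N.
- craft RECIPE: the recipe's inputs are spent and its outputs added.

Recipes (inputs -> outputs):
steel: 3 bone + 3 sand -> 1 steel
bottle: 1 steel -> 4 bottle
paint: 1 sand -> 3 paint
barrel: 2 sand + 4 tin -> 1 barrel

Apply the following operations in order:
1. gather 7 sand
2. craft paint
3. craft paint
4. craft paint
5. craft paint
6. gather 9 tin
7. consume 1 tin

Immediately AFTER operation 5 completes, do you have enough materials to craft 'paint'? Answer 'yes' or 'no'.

Answer: yes

Derivation:
After 1 (gather 7 sand): sand=7
After 2 (craft paint): paint=3 sand=6
After 3 (craft paint): paint=6 sand=5
After 4 (craft paint): paint=9 sand=4
After 5 (craft paint): paint=12 sand=3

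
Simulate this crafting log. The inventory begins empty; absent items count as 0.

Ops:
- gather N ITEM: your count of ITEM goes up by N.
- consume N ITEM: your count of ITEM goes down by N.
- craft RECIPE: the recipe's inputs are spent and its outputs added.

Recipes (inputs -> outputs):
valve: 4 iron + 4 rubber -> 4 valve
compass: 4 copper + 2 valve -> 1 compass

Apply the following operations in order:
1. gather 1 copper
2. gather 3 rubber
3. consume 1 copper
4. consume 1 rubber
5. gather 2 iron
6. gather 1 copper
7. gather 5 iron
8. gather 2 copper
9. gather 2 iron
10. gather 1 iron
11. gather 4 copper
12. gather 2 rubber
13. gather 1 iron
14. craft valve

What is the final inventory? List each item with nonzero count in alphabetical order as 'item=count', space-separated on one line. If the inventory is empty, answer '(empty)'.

After 1 (gather 1 copper): copper=1
After 2 (gather 3 rubber): copper=1 rubber=3
After 3 (consume 1 copper): rubber=3
After 4 (consume 1 rubber): rubber=2
After 5 (gather 2 iron): iron=2 rubber=2
After 6 (gather 1 copper): copper=1 iron=2 rubber=2
After 7 (gather 5 iron): copper=1 iron=7 rubber=2
After 8 (gather 2 copper): copper=3 iron=7 rubber=2
After 9 (gather 2 iron): copper=3 iron=9 rubber=2
After 10 (gather 1 iron): copper=3 iron=10 rubber=2
After 11 (gather 4 copper): copper=7 iron=10 rubber=2
After 12 (gather 2 rubber): copper=7 iron=10 rubber=4
After 13 (gather 1 iron): copper=7 iron=11 rubber=4
After 14 (craft valve): copper=7 iron=7 valve=4

Answer: copper=7 iron=7 valve=4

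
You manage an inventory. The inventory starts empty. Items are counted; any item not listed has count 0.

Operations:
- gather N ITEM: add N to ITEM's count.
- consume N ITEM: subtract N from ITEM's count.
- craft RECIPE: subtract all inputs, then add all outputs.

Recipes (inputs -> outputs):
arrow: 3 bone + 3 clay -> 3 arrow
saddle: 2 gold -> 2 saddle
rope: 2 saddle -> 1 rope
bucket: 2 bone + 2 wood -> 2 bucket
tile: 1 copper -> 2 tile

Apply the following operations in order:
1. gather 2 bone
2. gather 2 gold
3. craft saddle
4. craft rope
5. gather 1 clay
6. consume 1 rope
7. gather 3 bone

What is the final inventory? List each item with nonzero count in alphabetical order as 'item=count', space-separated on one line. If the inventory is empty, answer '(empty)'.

After 1 (gather 2 bone): bone=2
After 2 (gather 2 gold): bone=2 gold=2
After 3 (craft saddle): bone=2 saddle=2
After 4 (craft rope): bone=2 rope=1
After 5 (gather 1 clay): bone=2 clay=1 rope=1
After 6 (consume 1 rope): bone=2 clay=1
After 7 (gather 3 bone): bone=5 clay=1

Answer: bone=5 clay=1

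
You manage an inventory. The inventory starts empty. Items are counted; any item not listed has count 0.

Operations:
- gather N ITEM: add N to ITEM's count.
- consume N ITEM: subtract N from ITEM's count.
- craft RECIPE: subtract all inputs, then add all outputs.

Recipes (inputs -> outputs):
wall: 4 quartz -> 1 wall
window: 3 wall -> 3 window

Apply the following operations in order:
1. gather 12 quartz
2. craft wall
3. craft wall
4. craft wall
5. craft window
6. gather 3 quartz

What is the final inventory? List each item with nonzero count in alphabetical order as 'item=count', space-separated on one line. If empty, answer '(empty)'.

After 1 (gather 12 quartz): quartz=12
After 2 (craft wall): quartz=8 wall=1
After 3 (craft wall): quartz=4 wall=2
After 4 (craft wall): wall=3
After 5 (craft window): window=3
After 6 (gather 3 quartz): quartz=3 window=3

Answer: quartz=3 window=3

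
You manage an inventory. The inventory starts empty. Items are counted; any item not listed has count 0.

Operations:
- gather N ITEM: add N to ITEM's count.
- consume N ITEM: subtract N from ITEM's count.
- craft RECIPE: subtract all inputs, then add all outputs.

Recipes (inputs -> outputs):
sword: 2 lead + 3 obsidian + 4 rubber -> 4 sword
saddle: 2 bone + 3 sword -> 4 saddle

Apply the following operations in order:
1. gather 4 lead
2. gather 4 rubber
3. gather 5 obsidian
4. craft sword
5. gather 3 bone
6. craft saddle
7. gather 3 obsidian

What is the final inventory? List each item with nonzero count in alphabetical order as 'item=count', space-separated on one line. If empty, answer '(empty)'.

Answer: bone=1 lead=2 obsidian=5 saddle=4 sword=1

Derivation:
After 1 (gather 4 lead): lead=4
After 2 (gather 4 rubber): lead=4 rubber=4
After 3 (gather 5 obsidian): lead=4 obsidian=5 rubber=4
After 4 (craft sword): lead=2 obsidian=2 sword=4
After 5 (gather 3 bone): bone=3 lead=2 obsidian=2 sword=4
After 6 (craft saddle): bone=1 lead=2 obsidian=2 saddle=4 sword=1
After 7 (gather 3 obsidian): bone=1 lead=2 obsidian=5 saddle=4 sword=1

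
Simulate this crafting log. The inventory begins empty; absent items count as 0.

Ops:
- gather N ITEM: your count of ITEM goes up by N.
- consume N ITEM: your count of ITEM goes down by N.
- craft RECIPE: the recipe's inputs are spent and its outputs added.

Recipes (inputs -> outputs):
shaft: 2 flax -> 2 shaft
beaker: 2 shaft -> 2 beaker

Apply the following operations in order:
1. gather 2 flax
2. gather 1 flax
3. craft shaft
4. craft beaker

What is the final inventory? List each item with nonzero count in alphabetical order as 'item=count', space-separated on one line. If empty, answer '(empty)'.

Answer: beaker=2 flax=1

Derivation:
After 1 (gather 2 flax): flax=2
After 2 (gather 1 flax): flax=3
After 3 (craft shaft): flax=1 shaft=2
After 4 (craft beaker): beaker=2 flax=1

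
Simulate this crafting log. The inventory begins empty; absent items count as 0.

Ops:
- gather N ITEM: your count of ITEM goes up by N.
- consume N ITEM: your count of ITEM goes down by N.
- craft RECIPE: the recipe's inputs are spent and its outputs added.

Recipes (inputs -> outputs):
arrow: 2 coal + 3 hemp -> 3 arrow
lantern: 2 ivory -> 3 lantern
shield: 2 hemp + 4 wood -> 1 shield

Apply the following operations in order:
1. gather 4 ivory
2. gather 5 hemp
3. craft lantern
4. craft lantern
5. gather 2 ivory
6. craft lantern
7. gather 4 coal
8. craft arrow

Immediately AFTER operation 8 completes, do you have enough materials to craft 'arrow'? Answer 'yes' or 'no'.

Answer: no

Derivation:
After 1 (gather 4 ivory): ivory=4
After 2 (gather 5 hemp): hemp=5 ivory=4
After 3 (craft lantern): hemp=5 ivory=2 lantern=3
After 4 (craft lantern): hemp=5 lantern=6
After 5 (gather 2 ivory): hemp=5 ivory=2 lantern=6
After 6 (craft lantern): hemp=5 lantern=9
After 7 (gather 4 coal): coal=4 hemp=5 lantern=9
After 8 (craft arrow): arrow=3 coal=2 hemp=2 lantern=9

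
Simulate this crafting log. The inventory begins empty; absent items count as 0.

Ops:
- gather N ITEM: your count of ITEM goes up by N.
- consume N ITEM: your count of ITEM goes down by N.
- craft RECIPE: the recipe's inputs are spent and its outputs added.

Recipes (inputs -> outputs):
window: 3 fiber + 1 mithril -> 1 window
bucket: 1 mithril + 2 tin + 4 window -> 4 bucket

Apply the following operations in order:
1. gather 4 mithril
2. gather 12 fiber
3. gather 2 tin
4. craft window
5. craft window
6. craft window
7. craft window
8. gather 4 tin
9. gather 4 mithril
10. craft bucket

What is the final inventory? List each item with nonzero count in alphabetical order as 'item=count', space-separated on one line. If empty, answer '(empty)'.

Answer: bucket=4 mithril=3 tin=4

Derivation:
After 1 (gather 4 mithril): mithril=4
After 2 (gather 12 fiber): fiber=12 mithril=4
After 3 (gather 2 tin): fiber=12 mithril=4 tin=2
After 4 (craft window): fiber=9 mithril=3 tin=2 window=1
After 5 (craft window): fiber=6 mithril=2 tin=2 window=2
After 6 (craft window): fiber=3 mithril=1 tin=2 window=3
After 7 (craft window): tin=2 window=4
After 8 (gather 4 tin): tin=6 window=4
After 9 (gather 4 mithril): mithril=4 tin=6 window=4
After 10 (craft bucket): bucket=4 mithril=3 tin=4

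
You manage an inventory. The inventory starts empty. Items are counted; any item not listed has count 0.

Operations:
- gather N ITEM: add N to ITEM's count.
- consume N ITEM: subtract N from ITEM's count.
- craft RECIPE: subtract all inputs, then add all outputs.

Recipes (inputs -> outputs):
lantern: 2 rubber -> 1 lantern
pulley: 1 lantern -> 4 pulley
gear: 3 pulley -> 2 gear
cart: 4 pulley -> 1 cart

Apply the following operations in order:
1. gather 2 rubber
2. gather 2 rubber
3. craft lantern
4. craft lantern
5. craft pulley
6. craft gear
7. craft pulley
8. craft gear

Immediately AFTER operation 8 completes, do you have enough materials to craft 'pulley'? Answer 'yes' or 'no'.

After 1 (gather 2 rubber): rubber=2
After 2 (gather 2 rubber): rubber=4
After 3 (craft lantern): lantern=1 rubber=2
After 4 (craft lantern): lantern=2
After 5 (craft pulley): lantern=1 pulley=4
After 6 (craft gear): gear=2 lantern=1 pulley=1
After 7 (craft pulley): gear=2 pulley=5
After 8 (craft gear): gear=4 pulley=2

Answer: no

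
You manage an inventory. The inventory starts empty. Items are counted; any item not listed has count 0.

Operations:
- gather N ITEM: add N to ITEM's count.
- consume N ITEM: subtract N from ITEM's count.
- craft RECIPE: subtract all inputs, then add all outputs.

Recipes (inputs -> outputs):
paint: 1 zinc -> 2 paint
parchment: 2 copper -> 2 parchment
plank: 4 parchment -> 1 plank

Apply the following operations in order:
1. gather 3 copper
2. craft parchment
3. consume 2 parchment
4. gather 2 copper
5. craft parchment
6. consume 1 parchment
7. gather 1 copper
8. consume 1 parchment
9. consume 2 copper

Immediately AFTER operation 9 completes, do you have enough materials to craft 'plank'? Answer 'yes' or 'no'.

Answer: no

Derivation:
After 1 (gather 3 copper): copper=3
After 2 (craft parchment): copper=1 parchment=2
After 3 (consume 2 parchment): copper=1
After 4 (gather 2 copper): copper=3
After 5 (craft parchment): copper=1 parchment=2
After 6 (consume 1 parchment): copper=1 parchment=1
After 7 (gather 1 copper): copper=2 parchment=1
After 8 (consume 1 parchment): copper=2
After 9 (consume 2 copper): (empty)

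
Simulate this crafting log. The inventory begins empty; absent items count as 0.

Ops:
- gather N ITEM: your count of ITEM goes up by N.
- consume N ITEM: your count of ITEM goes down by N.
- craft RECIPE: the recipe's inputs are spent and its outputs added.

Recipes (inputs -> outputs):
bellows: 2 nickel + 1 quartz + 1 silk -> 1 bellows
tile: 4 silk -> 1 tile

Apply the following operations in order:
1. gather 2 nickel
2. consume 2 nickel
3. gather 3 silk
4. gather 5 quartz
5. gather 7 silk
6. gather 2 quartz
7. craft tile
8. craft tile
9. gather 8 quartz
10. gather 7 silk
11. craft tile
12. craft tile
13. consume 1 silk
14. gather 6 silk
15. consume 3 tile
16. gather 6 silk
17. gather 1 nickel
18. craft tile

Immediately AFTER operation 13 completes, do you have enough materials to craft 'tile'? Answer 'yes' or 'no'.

After 1 (gather 2 nickel): nickel=2
After 2 (consume 2 nickel): (empty)
After 3 (gather 3 silk): silk=3
After 4 (gather 5 quartz): quartz=5 silk=3
After 5 (gather 7 silk): quartz=5 silk=10
After 6 (gather 2 quartz): quartz=7 silk=10
After 7 (craft tile): quartz=7 silk=6 tile=1
After 8 (craft tile): quartz=7 silk=2 tile=2
After 9 (gather 8 quartz): quartz=15 silk=2 tile=2
After 10 (gather 7 silk): quartz=15 silk=9 tile=2
After 11 (craft tile): quartz=15 silk=5 tile=3
After 12 (craft tile): quartz=15 silk=1 tile=4
After 13 (consume 1 silk): quartz=15 tile=4

Answer: no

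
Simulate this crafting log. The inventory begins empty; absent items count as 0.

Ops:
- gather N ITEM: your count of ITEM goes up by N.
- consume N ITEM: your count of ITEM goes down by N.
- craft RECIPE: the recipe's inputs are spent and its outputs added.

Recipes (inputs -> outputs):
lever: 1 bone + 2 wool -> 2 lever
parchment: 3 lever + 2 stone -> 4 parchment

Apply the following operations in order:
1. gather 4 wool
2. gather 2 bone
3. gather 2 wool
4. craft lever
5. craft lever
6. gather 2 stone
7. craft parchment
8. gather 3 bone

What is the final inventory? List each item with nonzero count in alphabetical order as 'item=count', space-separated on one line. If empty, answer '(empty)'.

Answer: bone=3 lever=1 parchment=4 wool=2

Derivation:
After 1 (gather 4 wool): wool=4
After 2 (gather 2 bone): bone=2 wool=4
After 3 (gather 2 wool): bone=2 wool=6
After 4 (craft lever): bone=1 lever=2 wool=4
After 5 (craft lever): lever=4 wool=2
After 6 (gather 2 stone): lever=4 stone=2 wool=2
After 7 (craft parchment): lever=1 parchment=4 wool=2
After 8 (gather 3 bone): bone=3 lever=1 parchment=4 wool=2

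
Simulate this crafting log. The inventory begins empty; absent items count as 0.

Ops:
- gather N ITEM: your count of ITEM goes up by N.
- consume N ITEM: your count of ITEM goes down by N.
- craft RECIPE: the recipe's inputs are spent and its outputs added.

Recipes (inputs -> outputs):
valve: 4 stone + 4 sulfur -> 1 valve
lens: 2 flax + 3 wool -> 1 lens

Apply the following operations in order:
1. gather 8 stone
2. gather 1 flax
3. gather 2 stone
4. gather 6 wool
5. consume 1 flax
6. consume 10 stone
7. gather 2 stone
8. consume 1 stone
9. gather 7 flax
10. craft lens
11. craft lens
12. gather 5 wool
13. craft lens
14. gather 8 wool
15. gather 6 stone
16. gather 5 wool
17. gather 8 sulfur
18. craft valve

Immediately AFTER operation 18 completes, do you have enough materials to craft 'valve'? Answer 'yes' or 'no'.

After 1 (gather 8 stone): stone=8
After 2 (gather 1 flax): flax=1 stone=8
After 3 (gather 2 stone): flax=1 stone=10
After 4 (gather 6 wool): flax=1 stone=10 wool=6
After 5 (consume 1 flax): stone=10 wool=6
After 6 (consume 10 stone): wool=6
After 7 (gather 2 stone): stone=2 wool=6
After 8 (consume 1 stone): stone=1 wool=6
After 9 (gather 7 flax): flax=7 stone=1 wool=6
After 10 (craft lens): flax=5 lens=1 stone=1 wool=3
After 11 (craft lens): flax=3 lens=2 stone=1
After 12 (gather 5 wool): flax=3 lens=2 stone=1 wool=5
After 13 (craft lens): flax=1 lens=3 stone=1 wool=2
After 14 (gather 8 wool): flax=1 lens=3 stone=1 wool=10
After 15 (gather 6 stone): flax=1 lens=3 stone=7 wool=10
After 16 (gather 5 wool): flax=1 lens=3 stone=7 wool=15
After 17 (gather 8 sulfur): flax=1 lens=3 stone=7 sulfur=8 wool=15
After 18 (craft valve): flax=1 lens=3 stone=3 sulfur=4 valve=1 wool=15

Answer: no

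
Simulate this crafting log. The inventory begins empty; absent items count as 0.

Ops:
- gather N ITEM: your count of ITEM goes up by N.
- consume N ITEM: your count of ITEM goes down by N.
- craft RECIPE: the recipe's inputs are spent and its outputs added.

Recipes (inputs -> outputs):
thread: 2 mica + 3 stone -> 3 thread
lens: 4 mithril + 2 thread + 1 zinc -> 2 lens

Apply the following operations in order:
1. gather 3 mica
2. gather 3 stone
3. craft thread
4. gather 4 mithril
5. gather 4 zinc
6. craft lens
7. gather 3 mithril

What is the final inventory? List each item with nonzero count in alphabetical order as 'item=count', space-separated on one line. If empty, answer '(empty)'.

After 1 (gather 3 mica): mica=3
After 2 (gather 3 stone): mica=3 stone=3
After 3 (craft thread): mica=1 thread=3
After 4 (gather 4 mithril): mica=1 mithril=4 thread=3
After 5 (gather 4 zinc): mica=1 mithril=4 thread=3 zinc=4
After 6 (craft lens): lens=2 mica=1 thread=1 zinc=3
After 7 (gather 3 mithril): lens=2 mica=1 mithril=3 thread=1 zinc=3

Answer: lens=2 mica=1 mithril=3 thread=1 zinc=3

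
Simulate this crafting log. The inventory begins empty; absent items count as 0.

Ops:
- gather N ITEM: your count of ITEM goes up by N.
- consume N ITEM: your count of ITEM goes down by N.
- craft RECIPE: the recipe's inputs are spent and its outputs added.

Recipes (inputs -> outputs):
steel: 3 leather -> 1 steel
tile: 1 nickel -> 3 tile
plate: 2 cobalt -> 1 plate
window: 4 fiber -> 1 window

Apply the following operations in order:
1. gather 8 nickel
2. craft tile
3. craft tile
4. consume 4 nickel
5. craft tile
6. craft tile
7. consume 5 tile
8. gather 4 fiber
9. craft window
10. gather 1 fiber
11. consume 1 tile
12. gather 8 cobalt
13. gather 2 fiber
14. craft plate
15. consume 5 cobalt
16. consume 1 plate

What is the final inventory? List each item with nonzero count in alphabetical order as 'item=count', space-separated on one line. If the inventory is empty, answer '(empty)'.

Answer: cobalt=1 fiber=3 tile=6 window=1

Derivation:
After 1 (gather 8 nickel): nickel=8
After 2 (craft tile): nickel=7 tile=3
After 3 (craft tile): nickel=6 tile=6
After 4 (consume 4 nickel): nickel=2 tile=6
After 5 (craft tile): nickel=1 tile=9
After 6 (craft tile): tile=12
After 7 (consume 5 tile): tile=7
After 8 (gather 4 fiber): fiber=4 tile=7
After 9 (craft window): tile=7 window=1
After 10 (gather 1 fiber): fiber=1 tile=7 window=1
After 11 (consume 1 tile): fiber=1 tile=6 window=1
After 12 (gather 8 cobalt): cobalt=8 fiber=1 tile=6 window=1
After 13 (gather 2 fiber): cobalt=8 fiber=3 tile=6 window=1
After 14 (craft plate): cobalt=6 fiber=3 plate=1 tile=6 window=1
After 15 (consume 5 cobalt): cobalt=1 fiber=3 plate=1 tile=6 window=1
After 16 (consume 1 plate): cobalt=1 fiber=3 tile=6 window=1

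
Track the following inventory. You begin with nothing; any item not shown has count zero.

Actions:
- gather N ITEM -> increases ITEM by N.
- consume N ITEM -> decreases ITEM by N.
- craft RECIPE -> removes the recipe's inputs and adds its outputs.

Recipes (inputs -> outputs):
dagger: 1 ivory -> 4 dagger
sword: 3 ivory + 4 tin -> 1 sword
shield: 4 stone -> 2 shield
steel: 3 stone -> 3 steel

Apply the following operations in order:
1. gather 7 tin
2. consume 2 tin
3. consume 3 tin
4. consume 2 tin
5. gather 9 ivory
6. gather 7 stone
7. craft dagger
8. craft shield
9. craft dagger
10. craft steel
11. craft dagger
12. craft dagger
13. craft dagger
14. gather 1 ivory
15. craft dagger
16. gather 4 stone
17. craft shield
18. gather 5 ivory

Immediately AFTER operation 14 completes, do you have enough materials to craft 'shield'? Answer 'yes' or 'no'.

After 1 (gather 7 tin): tin=7
After 2 (consume 2 tin): tin=5
After 3 (consume 3 tin): tin=2
After 4 (consume 2 tin): (empty)
After 5 (gather 9 ivory): ivory=9
After 6 (gather 7 stone): ivory=9 stone=7
After 7 (craft dagger): dagger=4 ivory=8 stone=7
After 8 (craft shield): dagger=4 ivory=8 shield=2 stone=3
After 9 (craft dagger): dagger=8 ivory=7 shield=2 stone=3
After 10 (craft steel): dagger=8 ivory=7 shield=2 steel=3
After 11 (craft dagger): dagger=12 ivory=6 shield=2 steel=3
After 12 (craft dagger): dagger=16 ivory=5 shield=2 steel=3
After 13 (craft dagger): dagger=20 ivory=4 shield=2 steel=3
After 14 (gather 1 ivory): dagger=20 ivory=5 shield=2 steel=3

Answer: no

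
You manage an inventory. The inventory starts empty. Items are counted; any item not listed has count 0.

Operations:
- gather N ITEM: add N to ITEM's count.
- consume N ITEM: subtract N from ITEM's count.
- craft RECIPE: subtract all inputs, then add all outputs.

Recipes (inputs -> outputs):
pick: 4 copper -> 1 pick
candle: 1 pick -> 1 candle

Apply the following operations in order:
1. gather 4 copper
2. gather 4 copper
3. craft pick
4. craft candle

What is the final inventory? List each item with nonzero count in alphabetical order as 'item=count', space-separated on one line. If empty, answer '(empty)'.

Answer: candle=1 copper=4

Derivation:
After 1 (gather 4 copper): copper=4
After 2 (gather 4 copper): copper=8
After 3 (craft pick): copper=4 pick=1
After 4 (craft candle): candle=1 copper=4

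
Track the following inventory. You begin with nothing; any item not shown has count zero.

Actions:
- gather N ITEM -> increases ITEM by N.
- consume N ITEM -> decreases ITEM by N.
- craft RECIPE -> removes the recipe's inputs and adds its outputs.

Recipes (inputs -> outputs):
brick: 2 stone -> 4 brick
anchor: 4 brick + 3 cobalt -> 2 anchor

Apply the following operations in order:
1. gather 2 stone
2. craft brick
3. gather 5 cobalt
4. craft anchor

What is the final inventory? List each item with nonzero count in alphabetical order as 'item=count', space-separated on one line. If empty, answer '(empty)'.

Answer: anchor=2 cobalt=2

Derivation:
After 1 (gather 2 stone): stone=2
After 2 (craft brick): brick=4
After 3 (gather 5 cobalt): brick=4 cobalt=5
After 4 (craft anchor): anchor=2 cobalt=2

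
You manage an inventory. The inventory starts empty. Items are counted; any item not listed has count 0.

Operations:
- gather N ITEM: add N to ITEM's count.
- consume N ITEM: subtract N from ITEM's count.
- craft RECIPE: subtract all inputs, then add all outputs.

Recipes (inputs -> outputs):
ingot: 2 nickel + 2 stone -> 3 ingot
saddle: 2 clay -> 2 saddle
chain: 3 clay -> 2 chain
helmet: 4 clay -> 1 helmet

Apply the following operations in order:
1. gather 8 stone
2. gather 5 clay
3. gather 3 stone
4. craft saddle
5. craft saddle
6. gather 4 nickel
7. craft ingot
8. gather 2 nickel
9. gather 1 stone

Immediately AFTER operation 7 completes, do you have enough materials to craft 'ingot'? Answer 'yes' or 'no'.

After 1 (gather 8 stone): stone=8
After 2 (gather 5 clay): clay=5 stone=8
After 3 (gather 3 stone): clay=5 stone=11
After 4 (craft saddle): clay=3 saddle=2 stone=11
After 5 (craft saddle): clay=1 saddle=4 stone=11
After 6 (gather 4 nickel): clay=1 nickel=4 saddle=4 stone=11
After 7 (craft ingot): clay=1 ingot=3 nickel=2 saddle=4 stone=9

Answer: yes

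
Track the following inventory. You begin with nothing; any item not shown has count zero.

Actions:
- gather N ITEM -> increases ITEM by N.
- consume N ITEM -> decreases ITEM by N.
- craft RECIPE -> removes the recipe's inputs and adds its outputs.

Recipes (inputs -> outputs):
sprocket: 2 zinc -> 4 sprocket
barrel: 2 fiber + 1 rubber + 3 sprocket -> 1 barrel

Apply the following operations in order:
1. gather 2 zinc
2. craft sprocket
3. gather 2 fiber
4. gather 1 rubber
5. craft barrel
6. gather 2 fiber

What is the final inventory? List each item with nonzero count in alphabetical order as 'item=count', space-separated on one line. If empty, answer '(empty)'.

After 1 (gather 2 zinc): zinc=2
After 2 (craft sprocket): sprocket=4
After 3 (gather 2 fiber): fiber=2 sprocket=4
After 4 (gather 1 rubber): fiber=2 rubber=1 sprocket=4
After 5 (craft barrel): barrel=1 sprocket=1
After 6 (gather 2 fiber): barrel=1 fiber=2 sprocket=1

Answer: barrel=1 fiber=2 sprocket=1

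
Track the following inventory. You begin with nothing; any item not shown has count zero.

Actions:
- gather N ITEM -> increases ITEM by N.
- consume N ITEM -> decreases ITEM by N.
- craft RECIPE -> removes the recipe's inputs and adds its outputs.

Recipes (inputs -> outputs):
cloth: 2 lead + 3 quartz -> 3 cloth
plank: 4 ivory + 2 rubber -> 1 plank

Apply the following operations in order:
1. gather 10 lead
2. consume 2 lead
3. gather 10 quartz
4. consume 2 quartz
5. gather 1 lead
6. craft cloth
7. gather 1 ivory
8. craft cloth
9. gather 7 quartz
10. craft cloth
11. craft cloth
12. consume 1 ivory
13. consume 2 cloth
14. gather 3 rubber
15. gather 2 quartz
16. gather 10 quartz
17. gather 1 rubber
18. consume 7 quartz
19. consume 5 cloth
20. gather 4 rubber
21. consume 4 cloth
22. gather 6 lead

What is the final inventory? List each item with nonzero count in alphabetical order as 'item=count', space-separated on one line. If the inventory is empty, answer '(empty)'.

Answer: cloth=1 lead=7 quartz=8 rubber=8

Derivation:
After 1 (gather 10 lead): lead=10
After 2 (consume 2 lead): lead=8
After 3 (gather 10 quartz): lead=8 quartz=10
After 4 (consume 2 quartz): lead=8 quartz=8
After 5 (gather 1 lead): lead=9 quartz=8
After 6 (craft cloth): cloth=3 lead=7 quartz=5
After 7 (gather 1 ivory): cloth=3 ivory=1 lead=7 quartz=5
After 8 (craft cloth): cloth=6 ivory=1 lead=5 quartz=2
After 9 (gather 7 quartz): cloth=6 ivory=1 lead=5 quartz=9
After 10 (craft cloth): cloth=9 ivory=1 lead=3 quartz=6
After 11 (craft cloth): cloth=12 ivory=1 lead=1 quartz=3
After 12 (consume 1 ivory): cloth=12 lead=1 quartz=3
After 13 (consume 2 cloth): cloth=10 lead=1 quartz=3
After 14 (gather 3 rubber): cloth=10 lead=1 quartz=3 rubber=3
After 15 (gather 2 quartz): cloth=10 lead=1 quartz=5 rubber=3
After 16 (gather 10 quartz): cloth=10 lead=1 quartz=15 rubber=3
After 17 (gather 1 rubber): cloth=10 lead=1 quartz=15 rubber=4
After 18 (consume 7 quartz): cloth=10 lead=1 quartz=8 rubber=4
After 19 (consume 5 cloth): cloth=5 lead=1 quartz=8 rubber=4
After 20 (gather 4 rubber): cloth=5 lead=1 quartz=8 rubber=8
After 21 (consume 4 cloth): cloth=1 lead=1 quartz=8 rubber=8
After 22 (gather 6 lead): cloth=1 lead=7 quartz=8 rubber=8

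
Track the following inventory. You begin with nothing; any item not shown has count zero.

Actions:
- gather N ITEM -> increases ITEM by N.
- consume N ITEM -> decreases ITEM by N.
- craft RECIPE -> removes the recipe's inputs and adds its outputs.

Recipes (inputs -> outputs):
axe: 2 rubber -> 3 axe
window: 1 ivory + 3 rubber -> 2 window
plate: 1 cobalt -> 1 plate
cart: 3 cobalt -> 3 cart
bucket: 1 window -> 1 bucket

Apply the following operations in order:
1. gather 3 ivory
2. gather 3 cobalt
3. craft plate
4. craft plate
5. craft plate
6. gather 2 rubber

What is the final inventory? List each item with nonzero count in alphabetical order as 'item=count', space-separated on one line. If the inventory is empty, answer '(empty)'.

Answer: ivory=3 plate=3 rubber=2

Derivation:
After 1 (gather 3 ivory): ivory=3
After 2 (gather 3 cobalt): cobalt=3 ivory=3
After 3 (craft plate): cobalt=2 ivory=3 plate=1
After 4 (craft plate): cobalt=1 ivory=3 plate=2
After 5 (craft plate): ivory=3 plate=3
After 6 (gather 2 rubber): ivory=3 plate=3 rubber=2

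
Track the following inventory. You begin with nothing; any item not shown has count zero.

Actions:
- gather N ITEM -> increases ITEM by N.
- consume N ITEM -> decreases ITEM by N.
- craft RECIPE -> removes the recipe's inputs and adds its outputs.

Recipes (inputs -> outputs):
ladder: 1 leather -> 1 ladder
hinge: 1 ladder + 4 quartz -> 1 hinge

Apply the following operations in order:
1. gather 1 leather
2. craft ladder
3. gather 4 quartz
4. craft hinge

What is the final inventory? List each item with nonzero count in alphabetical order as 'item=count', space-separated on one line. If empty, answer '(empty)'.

Answer: hinge=1

Derivation:
After 1 (gather 1 leather): leather=1
After 2 (craft ladder): ladder=1
After 3 (gather 4 quartz): ladder=1 quartz=4
After 4 (craft hinge): hinge=1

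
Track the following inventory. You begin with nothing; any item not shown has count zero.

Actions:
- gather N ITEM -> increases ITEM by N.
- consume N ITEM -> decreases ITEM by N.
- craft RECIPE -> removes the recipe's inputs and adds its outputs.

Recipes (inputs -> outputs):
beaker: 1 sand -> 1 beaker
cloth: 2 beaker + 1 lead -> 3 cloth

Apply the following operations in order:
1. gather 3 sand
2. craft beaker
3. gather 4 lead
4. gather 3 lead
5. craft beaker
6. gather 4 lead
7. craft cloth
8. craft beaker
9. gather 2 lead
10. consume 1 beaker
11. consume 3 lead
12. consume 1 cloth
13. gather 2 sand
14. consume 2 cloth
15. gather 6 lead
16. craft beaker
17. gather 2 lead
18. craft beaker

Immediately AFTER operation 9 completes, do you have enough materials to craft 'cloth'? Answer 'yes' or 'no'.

Answer: no

Derivation:
After 1 (gather 3 sand): sand=3
After 2 (craft beaker): beaker=1 sand=2
After 3 (gather 4 lead): beaker=1 lead=4 sand=2
After 4 (gather 3 lead): beaker=1 lead=7 sand=2
After 5 (craft beaker): beaker=2 lead=7 sand=1
After 6 (gather 4 lead): beaker=2 lead=11 sand=1
After 7 (craft cloth): cloth=3 lead=10 sand=1
After 8 (craft beaker): beaker=1 cloth=3 lead=10
After 9 (gather 2 lead): beaker=1 cloth=3 lead=12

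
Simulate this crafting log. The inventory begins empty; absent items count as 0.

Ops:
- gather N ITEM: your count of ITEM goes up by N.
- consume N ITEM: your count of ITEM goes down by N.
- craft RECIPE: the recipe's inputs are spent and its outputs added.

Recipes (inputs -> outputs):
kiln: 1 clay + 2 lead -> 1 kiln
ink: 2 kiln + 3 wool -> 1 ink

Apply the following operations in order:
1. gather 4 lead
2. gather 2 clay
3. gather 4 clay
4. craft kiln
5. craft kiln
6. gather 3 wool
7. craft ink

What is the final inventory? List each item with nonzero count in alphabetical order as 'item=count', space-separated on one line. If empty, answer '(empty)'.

Answer: clay=4 ink=1

Derivation:
After 1 (gather 4 lead): lead=4
After 2 (gather 2 clay): clay=2 lead=4
After 3 (gather 4 clay): clay=6 lead=4
After 4 (craft kiln): clay=5 kiln=1 lead=2
After 5 (craft kiln): clay=4 kiln=2
After 6 (gather 3 wool): clay=4 kiln=2 wool=3
After 7 (craft ink): clay=4 ink=1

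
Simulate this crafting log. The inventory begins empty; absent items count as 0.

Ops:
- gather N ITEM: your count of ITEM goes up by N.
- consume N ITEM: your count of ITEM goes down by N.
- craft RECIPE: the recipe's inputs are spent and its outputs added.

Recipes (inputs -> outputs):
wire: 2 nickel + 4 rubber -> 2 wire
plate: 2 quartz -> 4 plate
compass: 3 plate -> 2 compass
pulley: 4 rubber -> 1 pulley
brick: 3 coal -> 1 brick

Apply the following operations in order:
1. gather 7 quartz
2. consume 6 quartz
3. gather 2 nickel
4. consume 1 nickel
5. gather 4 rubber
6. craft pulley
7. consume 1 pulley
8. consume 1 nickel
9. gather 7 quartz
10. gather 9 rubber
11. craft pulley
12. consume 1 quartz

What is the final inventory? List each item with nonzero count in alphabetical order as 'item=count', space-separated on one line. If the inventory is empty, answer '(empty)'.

Answer: pulley=1 quartz=7 rubber=5

Derivation:
After 1 (gather 7 quartz): quartz=7
After 2 (consume 6 quartz): quartz=1
After 3 (gather 2 nickel): nickel=2 quartz=1
After 4 (consume 1 nickel): nickel=1 quartz=1
After 5 (gather 4 rubber): nickel=1 quartz=1 rubber=4
After 6 (craft pulley): nickel=1 pulley=1 quartz=1
After 7 (consume 1 pulley): nickel=1 quartz=1
After 8 (consume 1 nickel): quartz=1
After 9 (gather 7 quartz): quartz=8
After 10 (gather 9 rubber): quartz=8 rubber=9
After 11 (craft pulley): pulley=1 quartz=8 rubber=5
After 12 (consume 1 quartz): pulley=1 quartz=7 rubber=5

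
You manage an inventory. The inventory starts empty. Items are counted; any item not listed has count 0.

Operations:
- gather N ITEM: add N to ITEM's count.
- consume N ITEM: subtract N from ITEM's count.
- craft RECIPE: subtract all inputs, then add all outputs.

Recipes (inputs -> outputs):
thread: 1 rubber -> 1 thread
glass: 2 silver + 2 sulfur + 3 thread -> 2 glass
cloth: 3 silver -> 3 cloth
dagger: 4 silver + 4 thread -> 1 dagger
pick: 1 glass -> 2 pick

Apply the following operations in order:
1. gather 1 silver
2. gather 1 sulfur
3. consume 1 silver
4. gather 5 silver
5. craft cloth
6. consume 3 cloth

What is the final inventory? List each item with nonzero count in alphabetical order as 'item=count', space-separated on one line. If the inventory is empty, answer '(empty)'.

Answer: silver=2 sulfur=1

Derivation:
After 1 (gather 1 silver): silver=1
After 2 (gather 1 sulfur): silver=1 sulfur=1
After 3 (consume 1 silver): sulfur=1
After 4 (gather 5 silver): silver=5 sulfur=1
After 5 (craft cloth): cloth=3 silver=2 sulfur=1
After 6 (consume 3 cloth): silver=2 sulfur=1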